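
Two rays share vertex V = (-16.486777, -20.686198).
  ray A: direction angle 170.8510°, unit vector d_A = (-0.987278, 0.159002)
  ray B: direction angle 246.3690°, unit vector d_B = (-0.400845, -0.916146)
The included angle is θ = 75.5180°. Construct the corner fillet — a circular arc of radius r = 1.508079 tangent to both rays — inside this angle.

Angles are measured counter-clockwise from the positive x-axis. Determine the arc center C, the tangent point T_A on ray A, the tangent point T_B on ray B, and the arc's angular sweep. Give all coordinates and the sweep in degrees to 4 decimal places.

bisector direction at 208.6100° = (-0.877899,-0.478845)
center distance |VC| = r/sin(θ/2) = 1.508079/sin(37.7590°) = 2.462807
C = V + |VC|·bis = (-18.6489,-21.8655)
T_A = V + ((C−V)·d_A)·d_A = V + 1.9471·d_A = (-18.4091,-20.3766)
T_B = V + ((C−V)·d_B)·d_B = V + 1.9471·d_B = (-17.2673,-22.4700)
sweep = 180° − θ = 104.4820°

center=(-18.6489,-21.8655) T_A=(-18.4091,-20.3766) T_B=(-17.2673,-22.4700) sweep=104.4820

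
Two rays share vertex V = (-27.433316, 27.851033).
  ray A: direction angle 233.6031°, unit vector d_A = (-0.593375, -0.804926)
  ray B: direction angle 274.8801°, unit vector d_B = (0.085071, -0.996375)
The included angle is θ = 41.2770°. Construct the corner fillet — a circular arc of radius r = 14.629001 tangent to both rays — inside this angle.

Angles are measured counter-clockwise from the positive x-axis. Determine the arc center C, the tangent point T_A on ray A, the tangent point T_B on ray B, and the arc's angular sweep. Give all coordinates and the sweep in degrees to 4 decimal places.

bisector direction at 254.2416° = (-0.271582,-0.962415)
center distance |VC| = r/sin(θ/2) = 14.629001/sin(20.6385°) = 41.504179
C = V + |VC|·bis = (-38.7051,-12.0932)
T_A = V + ((C−V)·d_A)·d_A = V + 38.8406·d_A = (-50.4803,-3.4127)
T_B = V + ((C−V)·d_B)·d_B = V + 38.8406·d_B = (-24.1291,-10.8487)
sweep = 180° − θ = 138.7230°

center=(-38.7051,-12.0932) T_A=(-50.4803,-3.4127) T_B=(-24.1291,-10.8487) sweep=138.7230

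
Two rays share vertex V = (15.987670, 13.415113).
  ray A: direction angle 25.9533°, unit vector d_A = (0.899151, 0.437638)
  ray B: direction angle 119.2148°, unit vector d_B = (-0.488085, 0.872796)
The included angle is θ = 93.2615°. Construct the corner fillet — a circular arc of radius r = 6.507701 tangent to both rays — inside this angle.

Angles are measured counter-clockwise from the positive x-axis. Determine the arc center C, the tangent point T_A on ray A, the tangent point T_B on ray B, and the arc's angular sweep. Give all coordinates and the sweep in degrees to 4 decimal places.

center=(18.6671,21.9569) T_A=(21.5151,16.1055) T_B=(12.9872,18.7806) sweep=86.7385

bisector direction at 72.5841° = (0.299306,0.954157)
center distance |VC| = r/sin(θ/2) = 6.507701/sin(46.6307°) = 8.952144
C = V + |VC|·bis = (18.6671,21.9569)
T_A = V + ((C−V)·d_A)·d_A = V + 6.1474·d_A = (21.5151,16.1055)
T_B = V + ((C−V)·d_B)·d_B = V + 6.1474·d_B = (12.9872,18.7806)
sweep = 180° − θ = 86.7385°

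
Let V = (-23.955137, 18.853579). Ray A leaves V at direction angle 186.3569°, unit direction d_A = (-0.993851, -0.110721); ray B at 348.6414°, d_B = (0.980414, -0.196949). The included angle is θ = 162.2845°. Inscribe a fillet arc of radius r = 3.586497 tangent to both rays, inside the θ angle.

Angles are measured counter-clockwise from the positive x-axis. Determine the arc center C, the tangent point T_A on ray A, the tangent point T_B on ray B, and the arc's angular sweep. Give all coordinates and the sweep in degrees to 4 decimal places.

bisector direction at 267.4991° = (-0.043634,-0.999048)
center distance |VC| = r/sin(θ/2) = 3.586497/sin(81.1423°) = 3.629787
C = V + |VC|·bis = (-24.1135,15.2272)
T_A = V + ((C−V)·d_A)·d_A = V + 0.5589·d_A = (-24.5106,18.7917)
T_B = V + ((C−V)·d_B)·d_B = V + 0.5589·d_B = (-23.4072,18.7435)
sweep = 180° − θ = 17.7155°

center=(-24.1135,15.2272) T_A=(-24.5106,18.7917) T_B=(-23.4072,18.7435) sweep=17.7155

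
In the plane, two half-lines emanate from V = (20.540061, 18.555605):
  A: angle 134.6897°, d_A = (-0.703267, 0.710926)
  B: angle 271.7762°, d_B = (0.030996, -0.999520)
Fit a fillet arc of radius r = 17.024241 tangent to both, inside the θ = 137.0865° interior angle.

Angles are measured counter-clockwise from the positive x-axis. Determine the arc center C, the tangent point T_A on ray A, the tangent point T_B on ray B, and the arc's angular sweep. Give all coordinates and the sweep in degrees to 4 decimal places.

center=(3.7314,11.3400) T_A=(15.8344,23.3125) T_B=(20.7475,11.8676) sweep=42.9135

bisector direction at 203.2329° = (-0.918909,-0.394470)
center distance |VC| = r/sin(θ/2) = 17.024241/sin(68.5433°) = 18.291986
C = V + |VC|·bis = (3.7314,11.3400)
T_A = V + ((C−V)·d_A)·d_A = V + 6.6912·d_A = (15.8344,23.3125)
T_B = V + ((C−V)·d_B)·d_B = V + 6.6912·d_B = (20.7475,11.8676)
sweep = 180° − θ = 42.9135°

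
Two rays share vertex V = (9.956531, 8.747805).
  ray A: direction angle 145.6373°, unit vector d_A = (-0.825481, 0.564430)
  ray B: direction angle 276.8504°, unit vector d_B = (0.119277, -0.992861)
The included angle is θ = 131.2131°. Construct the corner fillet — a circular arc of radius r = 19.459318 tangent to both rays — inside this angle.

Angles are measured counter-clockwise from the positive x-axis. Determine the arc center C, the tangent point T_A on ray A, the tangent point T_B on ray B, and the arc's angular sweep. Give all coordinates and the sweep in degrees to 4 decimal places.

center=(-8.3113,-2.3347) T_A=(2.6721,13.7286) T_B=(11.0091,-0.0137) sweep=48.7869

bisector direction at 211.2439° = (-0.854968,-0.518681)
center distance |VC| = r/sin(θ/2) = 19.459318/sin(65.6065°) = 21.366705
C = V + |VC|·bis = (-8.3113,-2.3347)
T_A = V + ((C−V)·d_A)·d_A = V + 8.8245·d_A = (2.6721,13.7286)
T_B = V + ((C−V)·d_B)·d_B = V + 8.8245·d_B = (11.0091,-0.0137)
sweep = 180° − θ = 48.7869°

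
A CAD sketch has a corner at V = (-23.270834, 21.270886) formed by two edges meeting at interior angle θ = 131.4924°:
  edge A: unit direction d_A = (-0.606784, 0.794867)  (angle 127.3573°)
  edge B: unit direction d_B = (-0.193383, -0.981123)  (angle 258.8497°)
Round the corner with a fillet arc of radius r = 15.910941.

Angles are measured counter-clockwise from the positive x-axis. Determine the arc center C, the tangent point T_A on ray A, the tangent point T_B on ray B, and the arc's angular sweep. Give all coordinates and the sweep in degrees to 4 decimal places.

center=(-40.2677,17.3145) T_A=(-27.6206,26.9690) T_B=(-24.6571,14.2376) sweep=48.5076

bisector direction at 193.1035° = (-0.973962,-0.226711)
center distance |VC| = r/sin(θ/2) = 15.910941/sin(65.7462°) = 17.451282
C = V + |VC|·bis = (-40.2677,17.3145)
T_A = V + ((C−V)·d_A)·d_A = V + 7.1686·d_A = (-27.6206,26.9690)
T_B = V + ((C−V)·d_B)·d_B = V + 7.1686·d_B = (-24.6571,14.2376)
sweep = 180° − θ = 48.5076°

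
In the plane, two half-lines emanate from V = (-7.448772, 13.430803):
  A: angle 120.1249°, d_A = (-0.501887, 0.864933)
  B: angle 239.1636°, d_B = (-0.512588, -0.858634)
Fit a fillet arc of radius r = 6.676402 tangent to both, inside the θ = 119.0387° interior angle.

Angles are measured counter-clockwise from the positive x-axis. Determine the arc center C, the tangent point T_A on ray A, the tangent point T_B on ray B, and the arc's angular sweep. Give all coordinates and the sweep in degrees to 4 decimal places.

center=(-15.1957,13.4789) T_A=(-9.4210,16.8297) T_B=(-9.4631,10.0567) sweep=60.9613

bisector direction at 179.6442° = (-0.999981,0.006209)
center distance |VC| = r/sin(θ/2) = 6.676402/sin(59.5194°) = 7.747039
C = V + |VC|·bis = (-15.1957,13.4789)
T_A = V + ((C−V)·d_A)·d_A = V + 3.9297·d_A = (-9.4210,16.8297)
T_B = V + ((C−V)·d_B)·d_B = V + 3.9297·d_B = (-9.4631,10.0567)
sweep = 180° − θ = 60.9613°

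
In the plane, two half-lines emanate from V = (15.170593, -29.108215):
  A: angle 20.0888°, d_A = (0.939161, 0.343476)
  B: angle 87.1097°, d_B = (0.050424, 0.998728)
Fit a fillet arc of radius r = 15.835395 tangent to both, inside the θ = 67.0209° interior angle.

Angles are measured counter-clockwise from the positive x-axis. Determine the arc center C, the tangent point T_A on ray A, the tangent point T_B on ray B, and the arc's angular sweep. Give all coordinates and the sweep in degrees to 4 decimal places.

bisector direction at 53.5992° = (0.593429,0.804886)
center distance |VC| = r/sin(θ/2) = 15.835395/sin(33.5104°) = 28.682682
C = V + |VC|·bis = (32.1917,-6.0219)
T_A = V + ((C−V)·d_A)·d_A = V + 23.9152·d_A = (37.6308,-20.8939)
T_B = V + ((C−V)·d_B)·d_B = V + 23.9152·d_B = (16.3765,-5.2234)
sweep = 180° − θ = 112.9791°

center=(32.1917,-6.0219) T_A=(37.6308,-20.8939) T_B=(16.3765,-5.2234) sweep=112.9791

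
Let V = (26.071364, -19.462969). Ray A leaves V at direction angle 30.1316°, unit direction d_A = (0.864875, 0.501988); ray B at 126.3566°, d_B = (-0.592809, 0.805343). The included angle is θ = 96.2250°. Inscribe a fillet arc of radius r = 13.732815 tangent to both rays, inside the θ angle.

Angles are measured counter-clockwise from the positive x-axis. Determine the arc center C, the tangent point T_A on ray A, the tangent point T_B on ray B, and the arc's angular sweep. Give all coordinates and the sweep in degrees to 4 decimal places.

center=(29.8298,-1.4032) T_A=(36.7235,-13.2803) T_B=(18.7701,-9.5441) sweep=83.7750

bisector direction at 78.2441° = (0.203743,0.979024)
center distance |VC| = r/sin(θ/2) = 13.732815/sin(48.1125°) = 18.446748
C = V + |VC|·bis = (29.8298,-1.4032)
T_A = V + ((C−V)·d_A)·d_A = V + 12.3163·d_A = (36.7235,-13.2803)
T_B = V + ((C−V)·d_B)·d_B = V + 12.3163·d_B = (18.7701,-9.5441)
sweep = 180° − θ = 83.7750°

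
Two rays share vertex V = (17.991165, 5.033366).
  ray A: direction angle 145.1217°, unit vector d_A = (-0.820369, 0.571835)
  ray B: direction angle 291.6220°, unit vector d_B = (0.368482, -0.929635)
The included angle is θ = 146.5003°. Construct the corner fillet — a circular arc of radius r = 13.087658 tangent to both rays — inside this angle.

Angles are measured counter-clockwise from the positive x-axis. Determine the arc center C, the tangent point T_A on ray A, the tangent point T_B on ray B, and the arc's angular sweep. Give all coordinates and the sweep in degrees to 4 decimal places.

bisector direction at 218.3719° = (-0.783999,-0.620763)
center distance |VC| = r/sin(θ/2) = 13.087658/sin(73.2502°) = 13.667543
C = V + |VC|·bis = (7.2758,-3.4509)
T_A = V + ((C−V)·d_A)·d_A = V + 3.9389·d_A = (14.7598,7.2858)
T_B = V + ((C−V)·d_B)·d_B = V + 3.9389·d_B = (19.4426,1.3716)
sweep = 180° − θ = 33.4997°

center=(7.2758,-3.4509) T_A=(14.7598,7.2858) T_B=(19.4426,1.3716) sweep=33.4997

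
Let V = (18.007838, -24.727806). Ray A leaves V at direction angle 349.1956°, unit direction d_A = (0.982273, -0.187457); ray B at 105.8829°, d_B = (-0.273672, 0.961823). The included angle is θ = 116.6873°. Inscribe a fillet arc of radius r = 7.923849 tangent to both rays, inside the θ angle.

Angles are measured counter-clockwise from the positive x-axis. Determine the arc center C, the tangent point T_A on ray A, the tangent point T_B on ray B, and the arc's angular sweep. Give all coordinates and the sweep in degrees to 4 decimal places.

center=(24.2921,-17.8603) T_A=(22.8068,-25.6436) T_B=(16.6708,-20.0288) sweep=63.3127

bisector direction at 47.5393° = (0.675085,0.737740)
center distance |VC| = r/sin(θ/2) = 7.923849/sin(58.3436°) = 9.308911
C = V + |VC|·bis = (24.2921,-17.8603)
T_A = V + ((C−V)·d_A)·d_A = V + 4.8855·d_A = (22.8068,-25.6436)
T_B = V + ((C−V)·d_B)·d_B = V + 4.8855·d_B = (16.6708,-20.0288)
sweep = 180° − θ = 63.3127°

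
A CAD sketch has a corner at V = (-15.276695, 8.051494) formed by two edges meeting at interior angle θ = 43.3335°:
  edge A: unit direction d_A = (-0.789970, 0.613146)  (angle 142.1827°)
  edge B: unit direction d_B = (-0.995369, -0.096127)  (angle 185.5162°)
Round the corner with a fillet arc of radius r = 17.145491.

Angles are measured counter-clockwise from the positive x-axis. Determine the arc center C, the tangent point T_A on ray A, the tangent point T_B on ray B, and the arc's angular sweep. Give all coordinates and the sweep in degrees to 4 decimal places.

bisector direction at 163.8495° = (-0.960534,0.278162)
center distance |VC| = r/sin(θ/2) = 17.145491/sin(21.6668°) = 46.438632
C = V + |VC|·bis = (-59.8826,20.9690)
T_A = V + ((C−V)·d_A)·d_A = V + 43.1576·d_A = (-49.3699,34.5134)
T_B = V + ((C−V)·d_B)·d_B = V + 43.1576·d_B = (-58.2344,3.9029)
sweep = 180° − θ = 136.6665°

center=(-59.8826,20.9690) T_A=(-49.3699,34.5134) T_B=(-58.2344,3.9029) sweep=136.6665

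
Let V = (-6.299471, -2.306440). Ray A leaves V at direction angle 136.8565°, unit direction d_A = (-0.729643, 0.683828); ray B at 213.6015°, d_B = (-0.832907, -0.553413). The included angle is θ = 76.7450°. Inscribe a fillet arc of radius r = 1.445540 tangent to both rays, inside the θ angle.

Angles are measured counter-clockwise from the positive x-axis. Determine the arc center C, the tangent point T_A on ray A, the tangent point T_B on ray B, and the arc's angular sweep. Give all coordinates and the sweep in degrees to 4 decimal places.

bisector direction at 175.2290° = (-0.996535,0.083173)
center distance |VC| = r/sin(θ/2) = 1.445540/sin(38.3725°) = 2.328618
C = V + |VC|·bis = (-8.6200,-2.1128)
T_A = V + ((C−V)·d_A)·d_A = V + 1.8256·d_A = (-7.6315,-1.0580)
T_B = V + ((C−V)·d_B)·d_B = V + 1.8256·d_B = (-7.8200,-3.3168)
sweep = 180° − θ = 103.2550°

center=(-8.6200,-2.1128) T_A=(-7.6315,-1.0580) T_B=(-7.8200,-3.3168) sweep=103.2550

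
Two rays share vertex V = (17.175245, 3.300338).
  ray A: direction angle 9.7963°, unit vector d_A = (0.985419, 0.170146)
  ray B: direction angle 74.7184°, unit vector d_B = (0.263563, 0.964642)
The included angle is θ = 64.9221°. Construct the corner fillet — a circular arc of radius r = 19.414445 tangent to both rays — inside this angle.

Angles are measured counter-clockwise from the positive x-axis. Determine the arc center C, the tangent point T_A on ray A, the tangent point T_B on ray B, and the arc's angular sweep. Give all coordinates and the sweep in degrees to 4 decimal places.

center=(43.9473,27.6246) T_A=(47.2506,8.4932) T_B=(25.2193,32.7415) sweep=115.0779

bisector direction at 42.2574° = (0.740132,0.672462)
center distance |VC| = r/sin(θ/2) = 19.414445/sin(32.4611°) = 36.171976
C = V + |VC|·bis = (43.9473,27.6246)
T_A = V + ((C−V)·d_A)·d_A = V + 30.5203·d_A = (47.2506,8.4932)
T_B = V + ((C−V)·d_B)·d_B = V + 30.5203·d_B = (25.2193,32.7415)
sweep = 180° − θ = 115.0779°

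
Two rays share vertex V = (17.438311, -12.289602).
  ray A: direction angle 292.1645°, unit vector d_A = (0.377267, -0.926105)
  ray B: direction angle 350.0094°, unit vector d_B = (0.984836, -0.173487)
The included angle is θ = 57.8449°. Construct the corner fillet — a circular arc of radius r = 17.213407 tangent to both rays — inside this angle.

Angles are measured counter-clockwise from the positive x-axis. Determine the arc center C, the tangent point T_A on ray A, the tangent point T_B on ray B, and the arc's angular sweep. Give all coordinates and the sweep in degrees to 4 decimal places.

bisector direction at 321.0870° = (0.778100,-0.628140)
center distance |VC| = r/sin(θ/2) = 17.213407/sin(28.9225°) = 35.592440
C = V + |VC|·bis = (45.1328,-34.6466)
T_A = V + ((C−V)·d_A)·d_A = V + 31.1532·d_A = (29.1914,-41.1407)
T_B = V + ((C−V)·d_B)·d_B = V + 31.1532·d_B = (48.1191,-17.6943)
sweep = 180° − θ = 122.1551°

center=(45.1328,-34.6466) T_A=(29.1914,-41.1407) T_B=(48.1191,-17.6943) sweep=122.1551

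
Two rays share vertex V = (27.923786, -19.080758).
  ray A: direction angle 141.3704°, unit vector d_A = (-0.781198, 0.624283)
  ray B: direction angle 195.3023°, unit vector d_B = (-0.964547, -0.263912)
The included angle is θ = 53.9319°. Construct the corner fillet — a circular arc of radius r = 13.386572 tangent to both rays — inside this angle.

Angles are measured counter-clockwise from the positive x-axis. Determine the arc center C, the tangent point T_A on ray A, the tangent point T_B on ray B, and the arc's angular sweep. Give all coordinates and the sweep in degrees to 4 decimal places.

center=(-0.9875,-13.1126) T_A=(7.3695,-2.6551) T_B=(2.5453,-26.0246) sweep=126.0681

bisector direction at 168.3363° = (-0.979351,0.202166)
center distance |VC| = r/sin(θ/2) = 13.386572/sin(26.9659°) = 29.520895
C = V + |VC|·bis = (-0.9875,-13.1126)
T_A = V + ((C−V)·d_A)·d_A = V + 26.3113·d_A = (7.3695,-2.6551)
T_B = V + ((C−V)·d_B)·d_B = V + 26.3113·d_B = (2.5453,-26.0246)
sweep = 180° − θ = 126.0681°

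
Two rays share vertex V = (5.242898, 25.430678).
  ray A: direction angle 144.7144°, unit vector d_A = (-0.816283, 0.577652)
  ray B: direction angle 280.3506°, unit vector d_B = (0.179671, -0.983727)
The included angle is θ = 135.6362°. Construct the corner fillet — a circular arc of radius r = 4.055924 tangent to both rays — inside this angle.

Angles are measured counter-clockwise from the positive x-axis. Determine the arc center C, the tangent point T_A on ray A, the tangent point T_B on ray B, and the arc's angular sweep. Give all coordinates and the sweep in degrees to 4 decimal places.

center=(1.5501,23.0752) T_A=(3.8930,26.3859) T_B=(5.5400,23.8039) sweep=44.3638

bisector direction at 212.5325° = (-0.843087,-0.537778)
center distance |VC| = r/sin(θ/2) = 4.055924/sin(67.8181°) = 4.380095
C = V + |VC|·bis = (1.5501,23.0752)
T_A = V + ((C−V)·d_A)·d_A = V + 1.6537·d_A = (3.8930,26.3859)
T_B = V + ((C−V)·d_B)·d_B = V + 1.6537·d_B = (5.5400,23.8039)
sweep = 180° − θ = 44.3638°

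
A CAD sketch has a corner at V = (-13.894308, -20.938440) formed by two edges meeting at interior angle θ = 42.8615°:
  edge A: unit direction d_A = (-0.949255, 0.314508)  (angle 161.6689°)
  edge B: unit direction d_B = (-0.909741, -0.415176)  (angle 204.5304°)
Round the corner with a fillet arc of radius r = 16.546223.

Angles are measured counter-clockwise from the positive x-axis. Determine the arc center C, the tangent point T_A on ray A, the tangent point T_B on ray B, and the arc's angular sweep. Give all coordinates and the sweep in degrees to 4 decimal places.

center=(-59.1135,-23.3871) T_A=(-53.9096,-7.6806) T_B=(-52.2439,-38.4399) sweep=137.1385

bisector direction at 183.0997° = (-0.998537,-0.054073)
center distance |VC| = r/sin(θ/2) = 16.546223/sin(21.4307°) = 45.285416
C = V + |VC|·bis = (-59.1135,-23.3871)
T_A = V + ((C−V)·d_A)·d_A = V + 42.1544·d_A = (-53.9096,-7.6806)
T_B = V + ((C−V)·d_B)·d_B = V + 42.1544·d_B = (-52.2439,-38.4399)
sweep = 180° − θ = 137.1385°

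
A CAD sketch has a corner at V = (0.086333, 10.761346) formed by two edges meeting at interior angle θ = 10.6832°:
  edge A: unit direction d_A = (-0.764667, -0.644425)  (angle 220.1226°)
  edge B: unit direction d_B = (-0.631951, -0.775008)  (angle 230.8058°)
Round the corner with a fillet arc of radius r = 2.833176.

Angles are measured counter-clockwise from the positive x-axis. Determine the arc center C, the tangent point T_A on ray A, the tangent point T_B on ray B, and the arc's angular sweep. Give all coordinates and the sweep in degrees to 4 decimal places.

bisector direction at 225.4642° = (-0.701355,-0.712812)
center distance |VC| = r/sin(θ/2) = 2.833176/sin(5.3416°) = 30.433656
C = V + |VC|·bis = (-21.2585,-10.9321)
T_A = V + ((C−V)·d_A)·d_A = V + 30.3015·d_A = (-23.0842,-8.7657)
T_B = V + ((C−V)·d_B)·d_B = V + 30.3015·d_B = (-19.0627,-12.7226)
sweep = 180° − θ = 169.3168°

center=(-21.2585,-10.9321) T_A=(-23.0842,-8.7657) T_B=(-19.0627,-12.7226) sweep=169.3168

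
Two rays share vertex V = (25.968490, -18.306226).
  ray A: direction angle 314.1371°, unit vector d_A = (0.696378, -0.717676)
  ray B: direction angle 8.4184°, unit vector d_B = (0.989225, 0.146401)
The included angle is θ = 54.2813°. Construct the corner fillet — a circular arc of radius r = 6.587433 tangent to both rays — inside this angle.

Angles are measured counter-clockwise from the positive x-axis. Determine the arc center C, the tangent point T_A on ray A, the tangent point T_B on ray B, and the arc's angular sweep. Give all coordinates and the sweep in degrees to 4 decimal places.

bisector direction at 341.2778° = (0.947086,-0.320981)
center distance |VC| = r/sin(θ/2) = 6.587433/sin(27.1407°) = 14.440540
C = V + |VC|·bis = (39.6449,-22.9414)
T_A = V + ((C−V)·d_A)·d_A = V + 12.8505·d_A = (34.9173,-27.5287)
T_B = V + ((C−V)·d_B)·d_B = V + 12.8505·d_B = (38.6805,-16.4249)
sweep = 180° − θ = 125.7187°

center=(39.6449,-22.9414) T_A=(34.9173,-27.5287) T_B=(38.6805,-16.4249) sweep=125.7187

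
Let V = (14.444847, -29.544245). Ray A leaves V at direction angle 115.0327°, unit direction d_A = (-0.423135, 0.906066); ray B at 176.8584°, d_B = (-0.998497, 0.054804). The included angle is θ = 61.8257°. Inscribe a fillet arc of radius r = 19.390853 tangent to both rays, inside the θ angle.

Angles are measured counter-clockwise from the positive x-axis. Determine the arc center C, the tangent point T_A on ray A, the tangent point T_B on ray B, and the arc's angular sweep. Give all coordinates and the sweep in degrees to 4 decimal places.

bisector direction at 145.9456° = (-0.828506,0.559981)
center distance |VC| = r/sin(θ/2) = 19.390853/sin(30.9128°) = 37.744952
C = V + |VC|·bis = (-16.8271,-8.4078)
T_A = V + ((C−V)·d_A)·d_A = V + 32.3833·d_A = (0.7423,-0.2029)
T_B = V + ((C−V)·d_B)·d_B = V + 32.3833·d_B = (-17.8898,-27.7695)
sweep = 180° − θ = 118.1743°

center=(-16.8271,-8.4078) T_A=(0.7423,-0.2029) T_B=(-17.8898,-27.7695) sweep=118.1743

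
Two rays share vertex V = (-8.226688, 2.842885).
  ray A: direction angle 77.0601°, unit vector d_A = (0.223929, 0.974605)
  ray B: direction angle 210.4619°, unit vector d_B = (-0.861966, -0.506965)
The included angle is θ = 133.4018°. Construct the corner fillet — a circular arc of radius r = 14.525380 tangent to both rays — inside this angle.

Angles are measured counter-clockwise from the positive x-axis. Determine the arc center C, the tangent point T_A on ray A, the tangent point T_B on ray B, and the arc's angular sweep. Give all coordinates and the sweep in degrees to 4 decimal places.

center=(-20.9825,12.1920) T_A=(-6.8259,8.9394) T_B=(-13.6186,-0.3284) sweep=46.5982

bisector direction at 143.7610° = (-0.806558,0.591155)
center distance |VC| = r/sin(θ/2) = 14.525380/sin(66.7009°) = 15.815057
C = V + |VC|·bis = (-20.9825,12.1920)
T_A = V + ((C−V)·d_A)·d_A = V + 6.2553·d_A = (-6.8259,8.9394)
T_B = V + ((C−V)·d_B)·d_B = V + 6.2553·d_B = (-13.6186,-0.3284)
sweep = 180° − θ = 46.5982°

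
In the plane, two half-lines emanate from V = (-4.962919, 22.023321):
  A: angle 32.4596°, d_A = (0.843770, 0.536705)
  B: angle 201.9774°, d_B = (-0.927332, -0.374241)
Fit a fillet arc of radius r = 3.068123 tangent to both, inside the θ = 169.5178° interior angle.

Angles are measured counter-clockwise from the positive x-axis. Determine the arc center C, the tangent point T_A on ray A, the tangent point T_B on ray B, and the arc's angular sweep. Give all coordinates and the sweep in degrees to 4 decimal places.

bisector direction at 117.2185° = (-0.457385,0.889269)
center distance |VC| = r/sin(θ/2) = 3.068123/sin(84.7589°) = 3.081004
C = V + |VC|·bis = (-6.3721,24.7632)
T_A = V + ((C−V)·d_A)·d_A = V + 0.2814·d_A = (-4.7254,22.1744)
T_B = V + ((C−V)·d_B)·d_B = V + 0.2814·d_B = (-5.2239,21.9180)
sweep = 180° − θ = 10.4822°

center=(-6.3721,24.7632) T_A=(-4.7254,22.1744) T_B=(-5.2239,21.9180) sweep=10.4822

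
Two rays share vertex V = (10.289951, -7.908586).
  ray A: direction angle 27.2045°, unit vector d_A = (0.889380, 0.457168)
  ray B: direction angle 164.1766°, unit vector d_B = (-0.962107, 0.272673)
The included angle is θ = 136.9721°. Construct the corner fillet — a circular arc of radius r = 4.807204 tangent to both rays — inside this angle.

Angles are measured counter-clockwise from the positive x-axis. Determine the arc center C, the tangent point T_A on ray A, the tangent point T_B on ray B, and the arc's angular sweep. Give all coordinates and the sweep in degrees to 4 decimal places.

bisector direction at 95.6906° = (-0.099156,0.995072)
center distance |VC| = r/sin(θ/2) = 4.807204/sin(68.4861°) = 5.167212
C = V + |VC|·bis = (9.7776,-2.7668)
T_A = V + ((C−V)·d_A)·d_A = V + 1.8950·d_A = (11.9753,-7.0423)
T_B = V + ((C−V)·d_B)·d_B = V + 1.8950·d_B = (8.4668,-7.3919)
sweep = 180° − θ = 43.0279°

center=(9.7776,-2.7668) T_A=(11.9753,-7.0423) T_B=(8.4668,-7.3919) sweep=43.0279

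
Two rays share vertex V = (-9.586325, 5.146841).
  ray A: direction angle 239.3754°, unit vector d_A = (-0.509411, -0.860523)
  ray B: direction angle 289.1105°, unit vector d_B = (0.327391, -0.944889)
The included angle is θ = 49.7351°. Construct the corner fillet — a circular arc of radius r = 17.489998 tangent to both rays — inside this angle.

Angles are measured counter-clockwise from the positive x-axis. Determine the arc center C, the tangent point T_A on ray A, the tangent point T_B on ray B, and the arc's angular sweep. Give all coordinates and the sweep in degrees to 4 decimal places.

bisector direction at 264.2430° = (-0.100310,-0.994956)
center distance |VC| = r/sin(θ/2) = 17.489998/sin(24.8676°) = 41.591157
C = V + |VC|·bis = (-13.7584,-36.2345)
T_A = V + ((C−V)·d_A)·d_A = V + 37.7349·d_A = (-28.8089,-27.3249)
T_B = V + ((C−V)·d_B)·d_B = V + 37.7349·d_B = (2.7678,-30.5085)
sweep = 180° − θ = 130.2649°

center=(-13.7584,-36.2345) T_A=(-28.8089,-27.3249) T_B=(2.7678,-30.5085) sweep=130.2649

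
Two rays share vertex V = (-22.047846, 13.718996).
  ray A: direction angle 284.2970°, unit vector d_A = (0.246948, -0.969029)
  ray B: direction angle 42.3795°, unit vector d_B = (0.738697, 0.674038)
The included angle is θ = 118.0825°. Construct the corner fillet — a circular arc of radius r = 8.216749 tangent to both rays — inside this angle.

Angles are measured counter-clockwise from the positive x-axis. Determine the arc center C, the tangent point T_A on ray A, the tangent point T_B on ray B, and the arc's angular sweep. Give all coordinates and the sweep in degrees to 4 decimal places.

bisector direction at 343.3383° = (0.958014,-0.286721)
center distance |VC| = r/sin(θ/2) = 8.216749/sin(59.0412°) = 9.581791
C = V + |VC|·bis = (-12.8684,10.9717)
T_A = V + ((C−V)·d_A)·d_A = V + 4.9291·d_A = (-20.8306,8.9426)
T_B = V + ((C−V)·d_B)·d_B = V + 4.9291·d_B = (-18.4068,17.0414)
sweep = 180° − θ = 61.9175°

center=(-12.8684,10.9717) T_A=(-20.8306,8.9426) T_B=(-18.4068,17.0414) sweep=61.9175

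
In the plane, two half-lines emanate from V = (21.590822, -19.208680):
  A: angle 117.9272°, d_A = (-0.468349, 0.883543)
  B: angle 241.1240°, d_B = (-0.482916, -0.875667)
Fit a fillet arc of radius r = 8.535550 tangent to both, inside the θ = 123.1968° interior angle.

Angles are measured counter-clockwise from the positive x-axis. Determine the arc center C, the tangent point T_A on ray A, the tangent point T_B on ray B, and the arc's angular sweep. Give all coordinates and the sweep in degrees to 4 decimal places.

bisector direction at 179.5256° = (-0.999966,0.008280)
center distance |VC| = r/sin(θ/2) = 8.535550/sin(61.5984°) = 9.703510
C = V + |VC|·bis = (11.8876,-19.1283)
T_A = V + ((C−V)·d_A)·d_A = V + 4.6155·d_A = (19.4292,-15.1307)
T_B = V + ((C−V)·d_B)·d_B = V + 4.6155·d_B = (19.3619,-23.2503)
sweep = 180° − θ = 56.8032°

center=(11.8876,-19.1283) T_A=(19.4292,-15.1307) T_B=(19.3619,-23.2503) sweep=56.8032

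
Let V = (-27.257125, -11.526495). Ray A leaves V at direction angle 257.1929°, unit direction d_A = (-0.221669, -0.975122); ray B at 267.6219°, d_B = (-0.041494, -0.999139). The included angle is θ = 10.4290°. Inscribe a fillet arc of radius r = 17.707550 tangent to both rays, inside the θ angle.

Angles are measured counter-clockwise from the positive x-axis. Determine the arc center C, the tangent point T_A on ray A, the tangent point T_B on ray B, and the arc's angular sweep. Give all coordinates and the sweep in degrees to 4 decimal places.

bisector direction at 262.4074° = (-0.132128,-0.991233)
center distance |VC| = r/sin(θ/2) = 17.707550/sin(5.2145°) = 194.835520
C = V + |VC|·bis = (-53.0004,-204.6538)
T_A = V + ((C−V)·d_A)·d_A = V + 194.0292·d_A = (-70.2674,-200.7286)
T_B = V + ((C−V)·d_B)·d_B = V + 194.0292·d_B = (-35.3081,-205.3886)
sweep = 180° − θ = 169.5710°

center=(-53.0004,-204.6538) T_A=(-70.2674,-200.7286) T_B=(-35.3081,-205.3886) sweep=169.5710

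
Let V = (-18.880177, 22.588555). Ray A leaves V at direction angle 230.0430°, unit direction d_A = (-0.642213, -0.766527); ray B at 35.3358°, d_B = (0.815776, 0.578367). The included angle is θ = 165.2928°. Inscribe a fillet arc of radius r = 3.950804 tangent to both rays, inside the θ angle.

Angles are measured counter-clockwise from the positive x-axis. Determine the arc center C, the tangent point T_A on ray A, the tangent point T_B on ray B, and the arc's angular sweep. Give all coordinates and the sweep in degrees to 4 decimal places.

bisector direction at 312.6894° = (0.678024,-0.735040)
center distance |VC| = r/sin(θ/2) = 3.950804/sin(82.6464°) = 3.983568
C = V + |VC|·bis = (-16.1792,19.6605)
T_A = V + ((C−V)·d_A)·d_A = V + 0.5099·d_A = (-19.2076,22.1977)
T_B = V + ((C−V)·d_B)·d_B = V + 0.5099·d_B = (-18.4642,22.8834)
sweep = 180° − θ = 14.7072°

center=(-16.1792,19.6605) T_A=(-19.2076,22.1977) T_B=(-18.4642,22.8834) sweep=14.7072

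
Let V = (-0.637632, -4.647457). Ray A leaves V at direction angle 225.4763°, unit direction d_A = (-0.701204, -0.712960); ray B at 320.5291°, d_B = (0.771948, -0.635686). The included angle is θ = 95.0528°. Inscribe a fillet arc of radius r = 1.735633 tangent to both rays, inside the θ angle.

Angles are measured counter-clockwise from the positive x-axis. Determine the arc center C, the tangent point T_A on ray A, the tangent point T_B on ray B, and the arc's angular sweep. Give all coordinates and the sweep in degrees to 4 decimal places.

center=(-0.5144,-6.9973) T_A=(-1.7518,-5.7803) T_B=(0.5889,-5.6575) sweep=84.9472

bisector direction at 273.0027° = (0.052383,-0.998627)
center distance |VC| = r/sin(θ/2) = 1.735633/sin(47.5264°) = 2.353118
C = V + |VC|·bis = (-0.5144,-6.9973)
T_A = V + ((C−V)·d_A)·d_A = V + 1.5889·d_A = (-1.7518,-5.7803)
T_B = V + ((C−V)·d_B)·d_B = V + 1.5889·d_B = (0.5889,-5.6575)
sweep = 180° − θ = 84.9472°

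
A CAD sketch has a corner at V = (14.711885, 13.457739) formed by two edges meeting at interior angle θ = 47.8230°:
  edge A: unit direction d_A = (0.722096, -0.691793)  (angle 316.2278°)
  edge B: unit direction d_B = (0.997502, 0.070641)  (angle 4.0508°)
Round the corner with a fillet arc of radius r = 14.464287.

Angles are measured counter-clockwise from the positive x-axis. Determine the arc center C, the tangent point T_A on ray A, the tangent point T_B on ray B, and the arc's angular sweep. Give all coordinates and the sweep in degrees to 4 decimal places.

bisector direction at 340.1393° = (0.940521,-0.339735)
center distance |VC| = r/sin(θ/2) = 14.464287/sin(23.9115°) = 35.685645
C = V + |VC|·bis = (48.2750,1.3341)
T_A = V + ((C−V)·d_A)·d_A = V + 32.6228·d_A = (38.2687,-9.1105)
T_B = V + ((C−V)·d_B)·d_B = V + 32.6228·d_B = (47.2532,15.7622)
sweep = 180° − θ = 132.1770°

center=(48.2750,1.3341) T_A=(38.2687,-9.1105) T_B=(47.2532,15.7622) sweep=132.1770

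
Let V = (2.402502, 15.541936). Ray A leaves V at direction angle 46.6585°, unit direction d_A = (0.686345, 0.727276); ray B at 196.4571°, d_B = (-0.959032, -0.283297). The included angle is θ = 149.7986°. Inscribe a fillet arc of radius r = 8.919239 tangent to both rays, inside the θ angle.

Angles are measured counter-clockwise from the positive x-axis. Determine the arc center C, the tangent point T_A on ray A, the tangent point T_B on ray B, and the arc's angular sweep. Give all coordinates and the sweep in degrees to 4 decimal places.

bisector direction at 121.5578° = (-0.523358,0.852113)
center distance |VC| = r/sin(θ/2) = 8.919239/sin(74.8993°) = 9.238241
C = V + |VC|·bis = (-2.4324,23.4140)
T_A = V + ((C−V)·d_A)·d_A = V + 2.4067·d_A = (4.0543,17.2923)
T_B = V + ((C−V)·d_B)·d_B = V + 2.4067·d_B = (0.0944,14.8601)
sweep = 180° − θ = 30.2014°

center=(-2.4324,23.4140) T_A=(4.0543,17.2923) T_B=(0.0944,14.8601) sweep=30.2014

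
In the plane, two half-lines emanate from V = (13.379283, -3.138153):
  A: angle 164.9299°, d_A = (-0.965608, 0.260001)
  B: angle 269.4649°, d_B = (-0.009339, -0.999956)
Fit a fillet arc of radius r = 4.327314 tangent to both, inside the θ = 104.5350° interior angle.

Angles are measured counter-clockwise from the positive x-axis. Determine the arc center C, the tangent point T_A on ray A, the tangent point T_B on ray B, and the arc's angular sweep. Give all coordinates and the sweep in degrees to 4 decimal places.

center=(9.0209,-6.4460) T_A=(10.1460,-2.2676) T_B=(13.3480,-6.4865) sweep=75.4650

bisector direction at 217.1974° = (-0.796557,-0.604563)
center distance |VC| = r/sin(θ/2) = 4.327314/sin(52.2675°) = 5.471542
C = V + |VC|·bis = (9.0209,-6.4460)
T_A = V + ((C−V)·d_A)·d_A = V + 3.3485·d_A = (10.1460,-2.2676)
T_B = V + ((C−V)·d_B)·d_B = V + 3.3485·d_B = (13.3480,-6.4865)
sweep = 180° − θ = 75.4650°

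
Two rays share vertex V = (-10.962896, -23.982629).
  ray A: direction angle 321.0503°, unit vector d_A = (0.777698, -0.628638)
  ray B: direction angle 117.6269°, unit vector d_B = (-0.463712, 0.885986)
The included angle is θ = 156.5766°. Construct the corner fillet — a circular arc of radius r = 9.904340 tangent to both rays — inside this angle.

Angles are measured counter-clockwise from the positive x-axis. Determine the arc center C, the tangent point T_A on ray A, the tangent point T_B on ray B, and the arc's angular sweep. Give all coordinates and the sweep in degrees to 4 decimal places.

center=(-3.1399,-17.5708) T_A=(-9.3661,-25.2733) T_B=(-11.9150,-22.1635) sweep=23.4234

bisector direction at 39.3386° = (0.773413,0.633902)
center distance |VC| = r/sin(θ/2) = 9.904340/sin(78.2883°) = 10.114919
C = V + |VC|·bis = (-3.1399,-17.5708)
T_A = V + ((C−V)·d_A)·d_A = V + 2.0532·d_A = (-9.3661,-25.2733)
T_B = V + ((C−V)·d_B)·d_B = V + 2.0532·d_B = (-11.9150,-22.1635)
sweep = 180° − θ = 23.4234°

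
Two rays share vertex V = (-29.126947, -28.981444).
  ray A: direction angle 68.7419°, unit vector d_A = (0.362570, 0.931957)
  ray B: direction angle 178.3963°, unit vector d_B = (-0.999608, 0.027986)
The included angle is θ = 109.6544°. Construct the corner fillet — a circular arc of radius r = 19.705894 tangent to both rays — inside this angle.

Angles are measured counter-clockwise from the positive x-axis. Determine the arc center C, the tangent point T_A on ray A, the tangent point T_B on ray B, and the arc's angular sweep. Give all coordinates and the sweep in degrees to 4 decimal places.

bisector direction at 123.5691° = (-0.552942,0.833220)
center distance |VC| = r/sin(θ/2) = 19.705894/sin(54.8272°) = 24.107474
C = V + |VC|·bis = (-42.4570,-8.8946)
T_A = V + ((C−V)·d_A)·d_A = V + 13.8870·d_A = (-24.0919,-16.0394)
T_B = V + ((C−V)·d_B)·d_B = V + 13.8870·d_B = (-43.0085,-28.5928)
sweep = 180° − θ = 70.3456°

center=(-42.4570,-8.8946) T_A=(-24.0919,-16.0394) T_B=(-43.0085,-28.5928) sweep=70.3456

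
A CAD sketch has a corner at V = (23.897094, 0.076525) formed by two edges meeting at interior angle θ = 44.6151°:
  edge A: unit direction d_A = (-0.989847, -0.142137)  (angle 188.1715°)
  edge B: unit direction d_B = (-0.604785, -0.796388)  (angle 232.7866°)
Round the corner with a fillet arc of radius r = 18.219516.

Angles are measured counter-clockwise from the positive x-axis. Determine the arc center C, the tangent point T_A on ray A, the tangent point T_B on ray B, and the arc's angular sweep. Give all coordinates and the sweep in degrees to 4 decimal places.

center=(-17.4695,-24.2699) T_A=(-20.0591,-6.2353) T_B=(-2.9597,-35.2888) sweep=135.3849

bisector direction at 210.4791° = (-0.861815,-0.507223)
center distance |VC| = r/sin(θ/2) = 18.219516/sin(22.3075°) = 47.999390
C = V + |VC|·bis = (-17.4695,-24.2699)
T_A = V + ((C−V)·d_A)·d_A = V + 44.4071·d_A = (-20.0591,-6.2353)
T_B = V + ((C−V)·d_B)·d_B = V + 44.4071·d_B = (-2.9597,-35.2888)
sweep = 180° − θ = 135.3849°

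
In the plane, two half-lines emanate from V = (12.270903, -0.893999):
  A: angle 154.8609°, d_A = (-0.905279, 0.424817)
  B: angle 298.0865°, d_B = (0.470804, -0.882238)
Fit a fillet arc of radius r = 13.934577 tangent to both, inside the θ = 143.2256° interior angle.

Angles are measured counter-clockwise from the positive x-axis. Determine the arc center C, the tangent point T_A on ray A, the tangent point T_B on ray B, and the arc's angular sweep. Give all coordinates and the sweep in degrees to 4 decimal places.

center=(2.1580,-11.5409) T_A=(8.0777,1.0737) T_B=(14.4516,-4.9805) sweep=36.7744

bisector direction at 226.4737° = (-0.688687,-0.725058)
center distance |VC| = r/sin(θ/2) = 13.934577/sin(71.6128°) = 14.684260
C = V + |VC|·bis = (2.1580,-11.5409)
T_A = V + ((C−V)·d_A)·d_A = V + 4.6320·d_A = (8.0777,1.0737)
T_B = V + ((C−V)·d_B)·d_B = V + 4.6320·d_B = (14.4516,-4.9805)
sweep = 180° − θ = 36.7744°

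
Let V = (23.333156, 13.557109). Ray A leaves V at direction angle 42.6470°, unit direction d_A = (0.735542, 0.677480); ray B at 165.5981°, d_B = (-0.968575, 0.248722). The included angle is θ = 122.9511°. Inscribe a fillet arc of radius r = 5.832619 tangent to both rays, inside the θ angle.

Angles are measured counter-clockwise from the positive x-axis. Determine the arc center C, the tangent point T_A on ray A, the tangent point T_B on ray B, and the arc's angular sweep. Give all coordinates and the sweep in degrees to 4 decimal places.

center=(21.7134,19.9949) T_A=(25.6649,15.7048) T_B=(20.2627,14.3456) sweep=57.0489

bisector direction at 104.1226° = (-0.243997,0.969776)
center distance |VC| = r/sin(θ/2) = 5.832619/sin(61.4755°) = 6.638436
C = V + |VC|·bis = (21.7134,19.9949)
T_A = V + ((C−V)·d_A)·d_A = V + 3.1701·d_A = (25.6649,15.7048)
T_B = V + ((C−V)·d_B)·d_B = V + 3.1701·d_B = (20.2627,14.3456)
sweep = 180° − θ = 57.0489°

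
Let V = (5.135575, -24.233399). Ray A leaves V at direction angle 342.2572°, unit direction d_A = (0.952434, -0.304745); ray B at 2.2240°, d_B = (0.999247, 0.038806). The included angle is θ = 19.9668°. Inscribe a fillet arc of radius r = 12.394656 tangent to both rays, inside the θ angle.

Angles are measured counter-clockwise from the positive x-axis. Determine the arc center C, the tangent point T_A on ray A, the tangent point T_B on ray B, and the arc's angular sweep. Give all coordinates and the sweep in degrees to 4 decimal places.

bisector direction at 352.2406° = (0.990844,-0.135013)
center distance |VC| = r/sin(θ/2) = 12.394656/sin(9.9834°) = 71.495457
C = V + |VC|·bis = (75.9764,-33.8863)
T_A = V + ((C−V)·d_A)·d_A = V + 70.4129·d_A = (72.1992,-45.6913)
T_B = V + ((C−V)·d_B)·d_B = V + 70.4129·d_B = (75.4954,-21.5009)
sweep = 180° − θ = 160.0332°

center=(75.9764,-33.8863) T_A=(72.1992,-45.6913) T_B=(75.4954,-21.5009) sweep=160.0332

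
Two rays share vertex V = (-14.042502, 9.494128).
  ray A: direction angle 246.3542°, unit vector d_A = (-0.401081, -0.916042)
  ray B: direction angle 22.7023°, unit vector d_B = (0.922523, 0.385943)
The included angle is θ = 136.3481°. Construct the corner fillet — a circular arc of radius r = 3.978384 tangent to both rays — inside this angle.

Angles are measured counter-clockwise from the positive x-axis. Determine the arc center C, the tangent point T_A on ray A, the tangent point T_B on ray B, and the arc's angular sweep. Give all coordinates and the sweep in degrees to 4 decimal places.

center=(-11.0372,6.4389) T_A=(-14.6816,8.0346) T_B=(-12.5726,10.1091) sweep=43.6519

bisector direction at 314.5282° = (0.701261,-0.712905)
center distance |VC| = r/sin(θ/2) = 3.978384/sin(68.1740°) = 4.285585
C = V + |VC|·bis = (-11.0372,6.4389)
T_A = V + ((C−V)·d_A)·d_A = V + 1.5933·d_A = (-14.6816,8.0346)
T_B = V + ((C−V)·d_B)·d_B = V + 1.5933·d_B = (-12.5726,10.1091)
sweep = 180° − θ = 43.6519°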